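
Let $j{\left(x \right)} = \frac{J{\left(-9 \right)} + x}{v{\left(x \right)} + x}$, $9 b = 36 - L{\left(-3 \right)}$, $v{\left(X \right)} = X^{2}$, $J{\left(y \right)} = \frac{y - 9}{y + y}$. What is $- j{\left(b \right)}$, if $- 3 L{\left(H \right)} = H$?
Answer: $- \frac{9}{35} \approx -0.25714$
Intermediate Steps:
$L{\left(H \right)} = - \frac{H}{3}$
$J{\left(y \right)} = \frac{-9 + y}{2 y}$
$b = \frac{35}{9}$ ($b = \frac{36 - \left(- \frac{1}{3}\right) \left(-3\right)}{9} = \frac{36 - 1}{9} = \frac{1}{9} \cdot 35 = \frac{35}{9} \approx 3.8889$)
$j{\left(x \right)} = \frac{1 + x}{x + x^{2}}$ ($j{\left(x \right)} = \frac{\frac{-9 - 9}{2 \left(-9\right)} + x}{x^{2} + x} = \frac{\frac{1}{2} \left(- \frac{1}{9}\right) \left(-18\right) + x}{x + x^{2}} = \frac{1 + x}{x + x^{2}}$)
$- j{\left(b \right)} = - \frac{1}{\frac{35}{9}} = \left(-1\right) \frac{9}{35} = - \frac{9}{35}$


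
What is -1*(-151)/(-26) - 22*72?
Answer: -41335/26 ≈ -1589.8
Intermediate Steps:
-1*(-151)/(-26) - 22*72 = 151*(-1/26) - 1584 = -151/26 - 1584 = -41335/26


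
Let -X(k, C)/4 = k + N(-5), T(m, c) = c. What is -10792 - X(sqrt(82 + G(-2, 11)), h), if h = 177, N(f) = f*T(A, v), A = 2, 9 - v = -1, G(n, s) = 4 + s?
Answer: -10992 + 4*sqrt(97) ≈ -10953.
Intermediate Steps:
v = 10 (v = 9 - 1*(-1) = 9 + 1 = 10)
N(f) = 10*f (N(f) = f*10 = 10*f)
X(k, C) = 200 - 4*k (X(k, C) = -4*(k + 10*(-5)) = -4*(k - 50) = -4*(-50 + k) = 200 - 4*k)
-10792 - X(sqrt(82 + G(-2, 11)), h) = -10792 - (200 - 4*sqrt(82 + (4 + 11))) = -10792 - (200 - 4*sqrt(82 + 15)) = -10792 - (200 - 4*sqrt(97)) = -10792 + (-200 + 4*sqrt(97)) = -10992 + 4*sqrt(97)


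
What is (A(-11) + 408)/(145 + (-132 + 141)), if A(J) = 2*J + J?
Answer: 375/154 ≈ 2.4351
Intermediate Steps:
A(J) = 3*J
(A(-11) + 408)/(145 + (-132 + 141)) = (3*(-11) + 408)/(145 + (-132 + 141)) = (-33 + 408)/(145 + 9) = 375/154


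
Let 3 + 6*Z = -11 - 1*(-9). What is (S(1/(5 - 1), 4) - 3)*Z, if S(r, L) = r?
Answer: 55/24 ≈ 2.2917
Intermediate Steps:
Z = -⅚ (Z = -½ + (-11 - 1*(-9))/6 = -½ + (-11 + 9)/6 = -½ + (⅙)*(-2) = -½ - ⅓ = -⅚ ≈ -0.83333)
(S(1/(5 - 1), 4) - 3)*Z = (1/(5 - 1) - 3)*(-⅚) = (1/4 - 3)*(-⅚) = (¼ - 3)*(-⅚) = -11/4*(-⅚) = 55/24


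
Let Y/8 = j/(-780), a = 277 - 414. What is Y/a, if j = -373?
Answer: -746/26715 ≈ -0.027924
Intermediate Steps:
a = -137
Y = 746/195 (Y = 8*(-373/(-780)) = 8*(-373*(-1/780)) = 8*(373/780) = 746/195 ≈ 3.8256)
Y/a = (746/195)/(-137) = (746/195)*(-1/137) = -746/26715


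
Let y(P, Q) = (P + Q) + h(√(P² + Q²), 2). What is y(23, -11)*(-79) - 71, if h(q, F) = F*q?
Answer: -1019 - 790*√26 ≈ -5047.2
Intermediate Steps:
y(P, Q) = P + Q + 2*√(P² + Q²) (y(P, Q) = (P + Q) + 2*√(P² + Q²) = P + Q + 2*√(P² + Q²))
y(23, -11)*(-79) - 71 = (23 - 11 + 2*√(23² + (-11)²))*(-79) - 71 = (23 - 11 + 2*√(529 + 121))*(-79) - 71 = (23 - 11 + 2*√650)*(-79) - 71 = (23 - 11 + 2*(5*√26))*(-79) - 71 = (23 - 11 + 10*√26)*(-79) - 71 = (12 + 10*√26)*(-79) - 71 = (-948 - 790*√26) - 71 = -1019 - 790*√26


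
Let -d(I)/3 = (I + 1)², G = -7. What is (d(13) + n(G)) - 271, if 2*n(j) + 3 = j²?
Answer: -836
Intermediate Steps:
d(I) = -3*(1 + I)² (d(I) = -3*(I + 1)² = -3*(1 + I)²)
n(j) = -3/2 + j²/2
(d(13) + n(G)) - 271 = (-3*(1 + 13)² + (-3/2 + (½)*(-7)²)) - 271 = (-3*14² + (-3/2 + (½)*49)) - 271 = (-3*196 + (-3/2 + 49/2)) - 271 = (-588 + 23) - 271 = -565 - 271 = -836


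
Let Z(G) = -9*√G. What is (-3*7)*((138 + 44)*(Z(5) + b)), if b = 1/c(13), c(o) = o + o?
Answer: -147 + 34398*√5 ≈ 76769.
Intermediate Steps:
c(o) = 2*o
b = 1/26 (b = 1/(2*13) = 1/26 ≈ 0.038462)
(-3*7)*((138 + 44)*(Z(5) + b)) = (-3*7)*((138 + 44)*(-9*√5 + 1/26)) = -3822*(1/26 - 9*√5) = -21*(7 - 1638*√5) = -147 + 34398*√5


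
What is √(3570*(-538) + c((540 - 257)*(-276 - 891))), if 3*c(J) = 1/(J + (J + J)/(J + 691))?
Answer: I*√355529116708642945346773965/13605432156 ≈ 1385.9*I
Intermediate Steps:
c(J) = 1/(3*(J + 2*J/(691 + J))) (c(J) = 1/(3*(J + (J + J)/(J + 691))) = 1/(3*(J + (2*J)/(691 + J))) = 1/(3*(J + 2*J/(691 + J))))
√(3570*(-538) + c((540 - 257)*(-276 - 891))) = √(3570*(-538) + (691 + (540 - 257)*(-276 - 891))/(3*(((540 - 257)*(-276 - 891)))*(693 + (540 - 257)*(-276 - 891)))) = √(-1920660 + (691 + 283*(-1167))/(3*((283*(-1167)))*(693 + 283*(-1167)))) = √(-1920660 + (⅓)*(691 - 330261)/(-330261*(693 - 330261))) = √(-1920660 + (⅓)*(-1/330261)*(-329570)/(-329568)) = √(-1920660 + (⅓)*(-1/330261)*(-1/329568)*(-329570)) = √(-1920660 - 164785/163265185872) = √(-313576911897080305/163265185872) = I*√355529116708642945346773965/13605432156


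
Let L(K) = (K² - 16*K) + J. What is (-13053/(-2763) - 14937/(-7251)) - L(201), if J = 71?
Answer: -82918877566/2226057 ≈ -37249.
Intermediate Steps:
L(K) = 71 + K² - 16*K (L(K) = (K² - 16*K) + 71 = 71 + K² - 16*K)
(-13053/(-2763) - 14937/(-7251)) - L(201) = (-13053/(-2763) - 14937/(-7251)) - (71 + 201² - 16*201) = (-13053*(-1/2763) - 14937*(-1/7251)) - (71 + 40401 - 3216) = (4351/921 + 4979/2417) - 1*37256 = 15102026/2226057 - 37256 = -82918877566/2226057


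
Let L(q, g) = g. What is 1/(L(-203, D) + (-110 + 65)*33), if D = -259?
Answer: -1/1744 ≈ -0.00057339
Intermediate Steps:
1/(L(-203, D) + (-110 + 65)*33) = 1/(-259 + (-110 + 65)*33) = 1/(-259 - 45*33) = 1/(-259 - 1485) = 1/(-1744) = -1/1744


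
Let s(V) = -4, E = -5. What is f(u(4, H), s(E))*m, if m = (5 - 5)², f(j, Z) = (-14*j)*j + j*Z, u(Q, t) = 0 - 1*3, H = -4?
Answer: 0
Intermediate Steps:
u(Q, t) = -3 (u(Q, t) = 0 - 3 = -3)
f(j, Z) = -14*j² + Z*j
m = 0 (m = 0² = 0)
f(u(4, H), s(E))*m = -3*(-4 - 14*(-3))*0 = -3*(-4 + 42)*0 = -3*38*0 = -114*0 = 0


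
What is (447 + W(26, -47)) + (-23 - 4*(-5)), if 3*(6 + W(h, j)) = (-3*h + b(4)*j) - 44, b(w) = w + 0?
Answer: 1004/3 ≈ 334.67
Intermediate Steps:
b(w) = w
W(h, j) = -62/3 - h + 4*j/3 (W(h, j) = -6 + ((-3*h + 4*j) - 44)/3 = -6 + (-44 - 3*h + 4*j)/3 = -6 + (-44/3 - h + 4*j/3) = -62/3 - h + 4*j/3)
(447 + W(26, -47)) + (-23 - 4*(-5)) = (447 + (-62/3 - 1*26 + (4/3)*(-47))) + (-23 - 4*(-5)) = (447 + (-62/3 - 26 - 188/3)) + (-23 + 20) = (447 - 328/3) - 3 = 1013/3 - 3 = 1004/3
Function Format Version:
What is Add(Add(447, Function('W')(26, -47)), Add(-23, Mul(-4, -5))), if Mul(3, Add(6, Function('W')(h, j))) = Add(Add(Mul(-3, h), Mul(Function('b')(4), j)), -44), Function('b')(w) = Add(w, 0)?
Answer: Rational(1004, 3) ≈ 334.67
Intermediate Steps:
Function('b')(w) = w
Function('W')(h, j) = Add(Rational(-62, 3), Mul(-1, h), Mul(Rational(4, 3), j)) (Function('W')(h, j) = Add(-6, Mul(Rational(1, 3), Add(Add(Mul(-3, h), Mul(4, j)), -44))) = Add(-6, Mul(Rational(1, 3), Add(-44, Mul(-3, h), Mul(4, j)))) = Add(-6, Add(Rational(-44, 3), Mul(-1, h), Mul(Rational(4, 3), j))) = Add(Rational(-62, 3), Mul(-1, h), Mul(Rational(4, 3), j)))
Add(Add(447, Function('W')(26, -47)), Add(-23, Mul(-4, -5))) = Add(Add(447, Add(Rational(-62, 3), Mul(-1, 26), Mul(Rational(4, 3), -47))), Add(-23, Mul(-4, -5))) = Add(Add(447, Add(Rational(-62, 3), -26, Rational(-188, 3))), Add(-23, 20)) = Add(Add(447, Rational(-328, 3)), -3) = Add(Rational(1013, 3), -3) = Rational(1004, 3)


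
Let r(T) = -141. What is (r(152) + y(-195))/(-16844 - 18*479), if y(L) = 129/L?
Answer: 4604/827645 ≈ 0.0055628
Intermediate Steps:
(r(152) + y(-195))/(-16844 - 18*479) = (-141 + 129/(-195))/(-16844 - 18*479) = (-141 + 129*(-1/195))/(-16844 - 8622) = (-141 - 43/65)/(-25466) = -9208/65*(-1/25466) = 4604/827645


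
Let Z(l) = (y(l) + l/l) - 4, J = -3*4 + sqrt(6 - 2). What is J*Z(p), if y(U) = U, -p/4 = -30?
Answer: -1170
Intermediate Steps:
p = 120 (p = -4*(-30) = 120)
J = -10 (J = -12 + sqrt(4) = -12 + 2 = -10)
Z(l) = -3 + l (Z(l) = (l + l/l) - 4 = (l + 1) - 4 = (1 + l) - 4 = -3 + l)
J*Z(p) = -10*(-3 + 120) = -10*117 = -1170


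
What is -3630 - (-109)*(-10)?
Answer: -4720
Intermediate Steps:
-3630 - (-109)*(-10) = -3630 - 1*1090 = -3630 - 1090 = -4720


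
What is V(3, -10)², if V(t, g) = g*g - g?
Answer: 12100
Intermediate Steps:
V(t, g) = g² - g
V(3, -10)² = (-10*(-1 - 10))² = (-10*(-11))² = 110² = 12100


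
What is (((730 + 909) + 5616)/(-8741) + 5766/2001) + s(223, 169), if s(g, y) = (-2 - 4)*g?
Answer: -7788909369/5830247 ≈ -1335.9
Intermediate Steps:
s(g, y) = -6*g
(((730 + 909) + 5616)/(-8741) + 5766/2001) + s(223, 169) = (((730 + 909) + 5616)/(-8741) + 5766/2001) - 6*223 = ((1639 + 5616)*(-1/8741) + 5766*(1/2001)) - 1338 = (7255*(-1/8741) + 1922/667) - 1338 = (-7255/8741 + 1922/667) - 1338 = 11961117/5830247 - 1338 = -7788909369/5830247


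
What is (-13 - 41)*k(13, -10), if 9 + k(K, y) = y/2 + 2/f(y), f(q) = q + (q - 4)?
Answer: 1521/2 ≈ 760.50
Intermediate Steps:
f(q) = -4 + 2*q (f(q) = q + (-4 + q) = -4 + 2*q)
k(K, y) = -9 + y/2 + 2/(-4 + 2*y) (k(K, y) = -9 + (y/2 + 2/(-4 + 2*y)) = -9 + y/2 + 2/(-4 + 2*y))
(-13 - 41)*k(13, -10) = (-13 - 41)*((2 + (-18 - 10)*(-2 - 10))/(2*(-2 - 10))) = -27*(2 - 28*(-12))/(-12) = -27*(-1)*(2 + 336)/12 = -27*(-1)*338/12 = -54*(-169/12) = 1521/2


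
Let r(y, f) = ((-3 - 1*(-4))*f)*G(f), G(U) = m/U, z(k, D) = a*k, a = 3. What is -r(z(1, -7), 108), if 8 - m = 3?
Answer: -5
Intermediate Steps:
m = 5 (m = 8 - 1*3 = 8 - 3 = 5)
z(k, D) = 3*k
G(U) = 5/U
r(y, f) = 5 (r(y, f) = ((-3 - 1*(-4))*f)*(5/f) = ((-3 + 4)*f)*(5/f) = (1*f)*(5/f) = f*(5/f) = 5)
-r(z(1, -7), 108) = -1*5 = -5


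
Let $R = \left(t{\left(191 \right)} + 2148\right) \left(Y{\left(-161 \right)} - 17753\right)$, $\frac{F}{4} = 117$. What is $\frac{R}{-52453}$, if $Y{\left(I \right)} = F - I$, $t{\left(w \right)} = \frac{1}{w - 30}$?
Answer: $\frac{5921975796}{8444933} \approx 701.25$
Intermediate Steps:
$t{\left(w \right)} = \frac{1}{-30 + w}$
$F = 468$ ($F = 4 \cdot 117 = 468$)
$Y{\left(I \right)} = 468 - I$
$R = - \frac{5921975796}{161}$ ($R = \left(\frac{1}{-30 + 191} + 2148\right) \left(\left(468 - -161\right) - 17753\right) = \left(\frac{1}{161} + 2148\right) \left(\left(468 + 161\right) - 17753\right) = \left(\frac{1}{161} + 2148\right) \left(629 - 17753\right) = \frac{345829}{161} \left(-17124\right) = - \frac{5921975796}{161} \approx -3.6782 \cdot 10^{7}$)
$\frac{R}{-52453} = - \frac{5921975796}{161 \left(-52453\right)} = \left(- \frac{5921975796}{161}\right) \left(- \frac{1}{52453}\right) = \frac{5921975796}{8444933}$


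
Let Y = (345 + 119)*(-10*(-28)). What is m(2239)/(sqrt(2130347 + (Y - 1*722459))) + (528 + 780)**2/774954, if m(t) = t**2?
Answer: 95048/43053 + 5013121*sqrt(96113)/384452 ≈ 4044.8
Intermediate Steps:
Y = 129920 (Y = 464*280 = 129920)
m(2239)/(sqrt(2130347 + (Y - 1*722459))) + (528 + 780)**2/774954 = 2239**2/(sqrt(2130347 + (129920 - 1*722459))) + (528 + 780)**2/774954 = 5013121/(sqrt(2130347 + (129920 - 722459))) + 1308**2*(1/774954) = 5013121/(sqrt(2130347 - 592539)) + 1710864*(1/774954) = 5013121/(sqrt(1537808)) + 95048/43053 = 5013121/((4*sqrt(96113))) + 95048/43053 = 5013121*(sqrt(96113)/384452) + 95048/43053 = 5013121*sqrt(96113)/384452 + 95048/43053 = 95048/43053 + 5013121*sqrt(96113)/384452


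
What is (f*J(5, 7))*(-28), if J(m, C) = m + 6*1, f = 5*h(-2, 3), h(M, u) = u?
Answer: -4620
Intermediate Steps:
f = 15 (f = 5*3 = 15)
J(m, C) = 6 + m (J(m, C) = m + 6 = 6 + m)
(f*J(5, 7))*(-28) = (15*(6 + 5))*(-28) = (15*11)*(-28) = 165*(-28) = -4620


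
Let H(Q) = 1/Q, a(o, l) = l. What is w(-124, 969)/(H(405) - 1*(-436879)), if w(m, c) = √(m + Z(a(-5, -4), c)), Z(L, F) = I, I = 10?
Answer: 405*I*√114/176935996 ≈ 2.4439e-5*I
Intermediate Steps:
Z(L, F) = 10
w(m, c) = √(10 + m) (w(m, c) = √(m + 10) = √(10 + m))
w(-124, 969)/(H(405) - 1*(-436879)) = √(10 - 124)/(1/405 - 1*(-436879)) = √(-114)/(1/405 + 436879) = (I*√114)/(176935996/405) = (I*√114)*(405/176935996) = 405*I*√114/176935996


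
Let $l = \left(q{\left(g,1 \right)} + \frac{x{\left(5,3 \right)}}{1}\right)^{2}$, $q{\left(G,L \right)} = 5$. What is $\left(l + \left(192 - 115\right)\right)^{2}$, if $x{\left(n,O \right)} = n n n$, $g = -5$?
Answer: $288218529$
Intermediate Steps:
$x{\left(n,O \right)} = n^{3}$ ($x{\left(n,O \right)} = n^{2} n = n^{3}$)
$l = 16900$ ($l = \left(5 + \frac{5^{3}}{1}\right)^{2} = \left(5 + 125 \cdot 1\right)^{2} = \left(5 + 125\right)^{2} = 130^{2} = 16900$)
$\left(l + \left(192 - 115\right)\right)^{2} = \left(16900 + \left(192 - 115\right)\right)^{2} = \left(16900 + 77\right)^{2} = 16977^{2} = 288218529$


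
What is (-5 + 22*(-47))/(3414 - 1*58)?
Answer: -1039/3356 ≈ -0.30959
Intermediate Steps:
(-5 + 22*(-47))/(3414 - 1*58) = (-5 - 1034)/(3414 - 58) = -1039/3356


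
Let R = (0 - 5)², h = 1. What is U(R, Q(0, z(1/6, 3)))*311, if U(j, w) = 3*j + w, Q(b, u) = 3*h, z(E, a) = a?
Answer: 24258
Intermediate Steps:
Q(b, u) = 3 (Q(b, u) = 3*1 = 3)
R = 25 (R = (-5)² = 25)
U(j, w) = w + 3*j
U(R, Q(0, z(1/6, 3)))*311 = (3 + 3*25)*311 = (3 + 75)*311 = 78*311 = 24258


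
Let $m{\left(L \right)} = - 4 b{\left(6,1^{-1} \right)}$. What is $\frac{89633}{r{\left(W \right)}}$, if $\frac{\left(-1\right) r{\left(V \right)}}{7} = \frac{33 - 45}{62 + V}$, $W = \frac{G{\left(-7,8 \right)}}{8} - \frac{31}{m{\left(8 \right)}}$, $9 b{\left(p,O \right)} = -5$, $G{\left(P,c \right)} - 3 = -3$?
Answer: $\frac{86137313}{1680} \approx 51272.0$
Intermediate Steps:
$G{\left(P,c \right)} = 0$ ($G{\left(P,c \right)} = 3 - 3 = 0$)
$b{\left(p,O \right)} = - \frac{5}{9}$ ($b{\left(p,O \right)} = \frac{1}{9} \left(-5\right) = - \frac{5}{9}$)
$m{\left(L \right)} = \frac{20}{9}$ ($m{\left(L \right)} = \left(-4\right) \left(- \frac{5}{9}\right) = \frac{20}{9}$)
$W = - \frac{279}{20}$ ($W = \frac{0}{8} - \frac{31}{\frac{20}{9}} = 0 \cdot \frac{1}{8} - \frac{279}{20} = 0 - \frac{279}{20} = - \frac{279}{20} \approx -13.95$)
$r{\left(V \right)} = \frac{84}{62 + V}$ ($r{\left(V \right)} = - 7 \frac{33 - 45}{62 + V} = - 7 \left(- \frac{12}{62 + V}\right) = \frac{84}{62 + V}$)
$\frac{89633}{r{\left(W \right)}} = \frac{89633}{84 \frac{1}{62 - \frac{279}{20}}} = \frac{89633}{84 \frac{1}{\frac{961}{20}}} = \frac{89633}{84 \cdot \frac{20}{961}} = \frac{89633}{\frac{1680}{961}} = 89633 \cdot \frac{961}{1680} = \frac{86137313}{1680}$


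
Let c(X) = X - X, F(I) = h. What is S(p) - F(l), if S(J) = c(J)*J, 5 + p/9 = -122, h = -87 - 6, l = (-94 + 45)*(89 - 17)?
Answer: 93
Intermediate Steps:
l = -3528 (l = -49*72 = -3528)
h = -93
F(I) = -93
c(X) = 0
p = -1143 (p = -45 + 9*(-122) = -45 - 1098 = -1143)
S(J) = 0 (S(J) = 0*J = 0)
S(p) - F(l) = 0 - 1*(-93) = 0 + 93 = 93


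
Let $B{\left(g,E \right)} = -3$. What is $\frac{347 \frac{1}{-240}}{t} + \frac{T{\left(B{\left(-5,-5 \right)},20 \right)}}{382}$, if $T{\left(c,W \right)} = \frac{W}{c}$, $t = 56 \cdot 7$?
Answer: $- \frac{379877}{17969280} \approx -0.02114$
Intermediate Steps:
$t = 392$
$\frac{347 \frac{1}{-240}}{t} + \frac{T{\left(B{\left(-5,-5 \right)},20 \right)}}{382} = \frac{347 \frac{1}{-240}}{392} + \frac{20 \frac{1}{-3}}{382} = 347 \left(- \frac{1}{240}\right) \frac{1}{392} + 20 \left(- \frac{1}{3}\right) \frac{1}{382} = \left(- \frac{347}{240}\right) \frac{1}{392} - \frac{10}{573} = - \frac{347}{94080} - \frac{10}{573} = - \frac{379877}{17969280}$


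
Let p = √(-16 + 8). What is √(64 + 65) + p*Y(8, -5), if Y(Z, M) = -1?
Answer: √129 - 2*I*√2 ≈ 11.358 - 2.8284*I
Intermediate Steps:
p = 2*I*√2 (p = √(-8) = 2*I*√2 ≈ 2.8284*I)
√(64 + 65) + p*Y(8, -5) = √(64 + 65) + (2*I*√2)*(-1) = √129 - 2*I*√2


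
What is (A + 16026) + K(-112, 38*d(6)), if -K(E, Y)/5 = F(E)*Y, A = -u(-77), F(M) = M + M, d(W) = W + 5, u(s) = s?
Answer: 484263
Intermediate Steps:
d(W) = 5 + W
F(M) = 2*M
A = 77 (A = -1*(-77) = 77)
K(E, Y) = -10*E*Y (K(E, Y) = -5*2*E*Y = -10*E*Y)
(A + 16026) + K(-112, 38*d(6)) = (77 + 16026) - 10*(-112)*38*(5 + 6) = 16103 - 10*(-112)*38*11 = 16103 - 10*(-112)*418 = 16103 + 468160 = 484263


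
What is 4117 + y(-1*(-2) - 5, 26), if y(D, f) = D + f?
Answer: 4140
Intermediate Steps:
4117 + y(-1*(-2) - 5, 26) = 4117 + ((-1*(-2) - 5) + 26) = 4117 + ((2 - 5) + 26) = 4117 + (-3 + 26) = 4117 + 23 = 4140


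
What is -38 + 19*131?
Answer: 2451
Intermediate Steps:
-38 + 19*131 = -38 + 2489 = 2451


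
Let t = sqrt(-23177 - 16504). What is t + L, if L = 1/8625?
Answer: 1/8625 + 3*I*sqrt(4409) ≈ 0.00011594 + 199.2*I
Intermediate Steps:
t = 3*I*sqrt(4409) (t = sqrt(-39681) = 3*I*sqrt(4409) ≈ 199.2*I)
L = 1/8625 ≈ 0.00011594
t + L = 3*I*sqrt(4409) + 1/8625 = 1/8625 + 3*I*sqrt(4409)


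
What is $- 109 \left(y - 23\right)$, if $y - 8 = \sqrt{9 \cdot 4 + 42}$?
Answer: $1635 - 109 \sqrt{78} \approx 672.34$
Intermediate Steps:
$y = 8 + \sqrt{78}$ ($y = 8 + \sqrt{9 \cdot 4 + 42} = 8 + \sqrt{36 + 42} = 8 + \sqrt{78} \approx 16.832$)
$- 109 \left(y - 23\right) = - 109 \left(\left(8 + \sqrt{78}\right) - 23\right) = - 109 \left(-15 + \sqrt{78}\right) = 1635 - 109 \sqrt{78}$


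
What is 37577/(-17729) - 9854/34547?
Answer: -1472874185/612483763 ≈ -2.4048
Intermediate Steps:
37577/(-17729) - 9854/34547 = 37577*(-1/17729) - 9854*1/34547 = -37577/17729 - 9854/34547 = -1472874185/612483763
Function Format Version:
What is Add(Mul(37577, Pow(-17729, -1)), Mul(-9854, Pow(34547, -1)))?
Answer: Rational(-1472874185, 612483763) ≈ -2.4048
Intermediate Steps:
Add(Mul(37577, Pow(-17729, -1)), Mul(-9854, Pow(34547, -1))) = Add(Mul(37577, Rational(-1, 17729)), Mul(-9854, Rational(1, 34547))) = Add(Rational(-37577, 17729), Rational(-9854, 34547)) = Rational(-1472874185, 612483763)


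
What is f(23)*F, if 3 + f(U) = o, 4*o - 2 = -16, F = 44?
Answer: -286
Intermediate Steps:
o = -7/2 (o = ½ + (¼)*(-16) = ½ - 4 = -7/2 ≈ -3.5000)
f(U) = -13/2 (f(U) = -3 - 7/2 = -13/2)
f(23)*F = -13/2*44 = -286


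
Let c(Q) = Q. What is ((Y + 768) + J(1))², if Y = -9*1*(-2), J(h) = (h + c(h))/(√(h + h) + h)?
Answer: 614664 + 3136*√2 ≈ 6.1910e+5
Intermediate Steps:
J(h) = 2*h/(h + √2*√h) (J(h) = (h + h)/(√(h + h) + h) = (2*h)/(√(2*h) + h) = (2*h)/(√2*√h + h) = (2*h)/(h + √2*√h) = 2*h/(h + √2*√h))
Y = 18 (Y = -9*(-2) = 18)
((Y + 768) + J(1))² = ((18 + 768) + 2*1/(1 + √2*√1))² = (786 + 2*1/(1 + √2*1))² = (786 + 2*1/(1 + √2))² = (786 + 2/(1 + √2))²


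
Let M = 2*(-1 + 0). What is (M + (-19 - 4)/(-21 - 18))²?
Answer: 3025/1521 ≈ 1.9888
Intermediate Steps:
M = -2 (M = 2*(-1) = -2)
(M + (-19 - 4)/(-21 - 18))² = (-2 + (-19 - 4)/(-21 - 18))² = (-2 - 23/(-39))² = (-2 - 23*(-1/39))² = (-2 + 23/39)² = (-55/39)² = 3025/1521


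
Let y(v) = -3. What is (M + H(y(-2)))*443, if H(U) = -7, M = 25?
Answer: 7974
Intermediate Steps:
(M + H(y(-2)))*443 = (25 - 7)*443 = 18*443 = 7974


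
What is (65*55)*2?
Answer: 7150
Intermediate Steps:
(65*55)*2 = 3575*2 = 7150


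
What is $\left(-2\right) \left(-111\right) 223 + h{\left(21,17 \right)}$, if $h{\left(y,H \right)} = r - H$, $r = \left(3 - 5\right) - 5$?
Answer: $49482$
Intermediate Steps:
$r = -7$ ($r = -2 - 5 = -7$)
$h{\left(y,H \right)} = -7 - H$
$\left(-2\right) \left(-111\right) 223 + h{\left(21,17 \right)} = \left(-2\right) \left(-111\right) 223 - 24 = 222 \cdot 223 - 24 = 49506 - 24 = 49482$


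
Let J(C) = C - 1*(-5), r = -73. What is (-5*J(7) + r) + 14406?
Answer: 14273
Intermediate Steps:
J(C) = 5 + C (J(C) = C + 5 = 5 + C)
(-5*J(7) + r) + 14406 = (-5*(5 + 7) - 73) + 14406 = (-5*12 - 73) + 14406 = (-60 - 73) + 14406 = -133 + 14406 = 14273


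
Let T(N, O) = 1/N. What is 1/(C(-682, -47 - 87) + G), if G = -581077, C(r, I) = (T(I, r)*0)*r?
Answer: -1/581077 ≈ -1.7209e-6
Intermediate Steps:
C(r, I) = 0 (C(r, I) = (0/I)*r = 0*r = 0)
1/(C(-682, -47 - 87) + G) = 1/(0 - 581077) = 1/(-581077) = -1/581077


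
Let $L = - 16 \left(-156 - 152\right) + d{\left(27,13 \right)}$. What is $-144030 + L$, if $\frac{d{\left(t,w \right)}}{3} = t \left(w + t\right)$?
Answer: $-135862$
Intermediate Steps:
$d{\left(t,w \right)} = 3 t \left(t + w\right)$ ($d{\left(t,w \right)} = 3 t \left(w + t\right) = 3 t \left(t + w\right)$)
$L = 8168$ ($L = - 16 \left(-156 - 152\right) + 3 \cdot 27 \left(27 + 13\right) = \left(-16\right) \left(-308\right) + 3 \cdot 27 \cdot 40 = 4928 + 3240 = 8168$)
$-144030 + L = -144030 + 8168 = -135862$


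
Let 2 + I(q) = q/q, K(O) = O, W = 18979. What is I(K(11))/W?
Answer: -1/18979 ≈ -5.2690e-5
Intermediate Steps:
I(q) = -1 (I(q) = -2 + q/q = -2 + 1 = -1)
I(K(11))/W = -1/18979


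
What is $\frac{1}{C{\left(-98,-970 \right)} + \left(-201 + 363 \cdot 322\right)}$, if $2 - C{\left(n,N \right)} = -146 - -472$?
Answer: $\frac{1}{116361} \approx 8.5939 \cdot 10^{-6}$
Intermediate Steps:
$C{\left(n,N \right)} = -324$ ($C{\left(n,N \right)} = 2 - \left(-146 - -472\right) = 2 - \left(-146 + 472\right) = 2 - 326 = -324$)
$\frac{1}{C{\left(-98,-970 \right)} + \left(-201 + 363 \cdot 322\right)} = \frac{1}{-324 + \left(-201 + 363 \cdot 322\right)} = \frac{1}{-324 + \left(-201 + 116886\right)} = \frac{1}{-324 + 116685} = \frac{1}{116361}$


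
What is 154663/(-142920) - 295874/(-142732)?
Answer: 5052738191/5099814360 ≈ 0.99077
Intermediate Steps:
154663/(-142920) - 295874/(-142732) = 154663*(-1/142920) - 295874*(-1/142732) = -154663/142920 + 147937/71366 = 5052738191/5099814360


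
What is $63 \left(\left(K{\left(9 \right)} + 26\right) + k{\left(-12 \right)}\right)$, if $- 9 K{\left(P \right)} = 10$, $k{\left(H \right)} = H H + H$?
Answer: $9884$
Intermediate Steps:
$k{\left(H \right)} = H + H^{2}$ ($k{\left(H \right)} = H^{2} + H = H + H^{2}$)
$K{\left(P \right)} = - \frac{10}{9}$ ($K{\left(P \right)} = \left(- \frac{1}{9}\right) 10 = - \frac{10}{9}$)
$63 \left(\left(K{\left(9 \right)} + 26\right) + k{\left(-12 \right)}\right) = 63 \left(\left(- \frac{10}{9} + 26\right) - 12 \left(1 - 12\right)\right) = 63 \left(\frac{224}{9} - -132\right) = 63 \left(\frac{224}{9} + 132\right) = 63 \cdot \frac{1412}{9} = 9884$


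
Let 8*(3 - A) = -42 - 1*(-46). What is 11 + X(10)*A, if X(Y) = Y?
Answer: 36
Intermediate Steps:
A = 5/2 (A = 3 - (-42 - 1*(-46))/8 = 3 - (-42 + 46)/8 = 3 - ⅛*4 = 3 - ½ = 5/2 ≈ 2.5000)
11 + X(10)*A = 11 + 10*(5/2) = 11 + 25 = 36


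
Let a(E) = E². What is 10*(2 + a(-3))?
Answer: 110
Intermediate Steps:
10*(2 + a(-3)) = 10*(2 + (-3)²) = 10*(2 + 9) = 10*11 = 110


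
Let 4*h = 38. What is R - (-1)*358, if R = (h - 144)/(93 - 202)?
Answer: 78313/218 ≈ 359.23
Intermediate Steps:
h = 19/2 (h = (1/4)*38 = 19/2 ≈ 9.5000)
R = 269/218 (R = (19/2 - 144)/(93 - 202) = -269/2/(-109) = -269/2*(-1/109) = 269/218 ≈ 1.2339)
R - (-1)*358 = 269/218 - (-1)*358 = 269/218 - 1*(-358) = 269/218 + 358 = 78313/218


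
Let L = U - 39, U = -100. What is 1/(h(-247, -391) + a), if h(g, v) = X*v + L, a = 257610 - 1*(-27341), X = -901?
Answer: 1/637103 ≈ 1.5696e-6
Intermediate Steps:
L = -139 (L = -100 - 39 = -139)
a = 284951 (a = 257610 + 27341 = 284951)
h(g, v) = -139 - 901*v (h(g, v) = -901*v - 139 = -139 - 901*v)
1/(h(-247, -391) + a) = 1/((-139 - 901*(-391)) + 284951) = 1/((-139 + 352291) + 284951) = 1/(352152 + 284951) = 1/637103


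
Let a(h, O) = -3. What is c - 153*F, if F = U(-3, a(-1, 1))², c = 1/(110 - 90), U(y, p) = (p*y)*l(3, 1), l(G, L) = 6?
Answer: -8922959/20 ≈ -4.4615e+5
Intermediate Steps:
U(y, p) = 6*p*y (U(y, p) = (p*y)*6 = 6*p*y)
c = 1/20 ≈ 0.050000
F = 2916 (F = (6*(-3)*(-3))² = 54² = 2916)
c - 153*F = 1/20 - 153*2916 = 1/20 - 446148 = -8922959/20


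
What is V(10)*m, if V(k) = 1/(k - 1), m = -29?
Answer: -29/9 ≈ -3.2222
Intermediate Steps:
V(k) = 1/(-1 + k)
V(10)*m = -29/(-1 + 10) = -29/9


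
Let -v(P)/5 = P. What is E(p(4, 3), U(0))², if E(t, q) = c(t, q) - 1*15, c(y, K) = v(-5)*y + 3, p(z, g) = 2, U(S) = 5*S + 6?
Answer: 1444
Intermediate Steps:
v(P) = -5*P
U(S) = 6 + 5*S
c(y, K) = 3 + 25*y (c(y, K) = (-5*(-5))*y + 3 = 25*y + 3 = 3 + 25*y)
E(t, q) = -12 + 25*t (E(t, q) = (3 + 25*t) - 1*15 = (3 + 25*t) - 15 = -12 + 25*t)
E(p(4, 3), U(0))² = (-12 + 25*2)² = (-12 + 50)² = 38² = 1444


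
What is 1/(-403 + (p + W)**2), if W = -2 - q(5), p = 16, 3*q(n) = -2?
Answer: -9/1691 ≈ -0.0053223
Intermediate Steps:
q(n) = -2/3 (q(n) = (1/3)*(-2) = -2/3)
W = -4/3 (W = -2 - 1*(-2/3) = -2 + 2/3 = -4/3 ≈ -1.3333)
1/(-403 + (p + W)**2) = 1/(-403 + (16 - 4/3)**2) = 1/(-403 + (44/3)**2) = 1/(-403 + 1936/9) = 1/(-1691/9) = -9/1691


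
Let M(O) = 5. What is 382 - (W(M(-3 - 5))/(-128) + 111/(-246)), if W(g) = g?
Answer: 2007309/5248 ≈ 382.49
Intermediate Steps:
382 - (W(M(-3 - 5))/(-128) + 111/(-246)) = 382 - (5/(-128) + 111/(-246)) = 382 - (5*(-1/128) + 111*(-1/246)) = 382 - (-5/128 - 37/82) = 382 - 1*(-2573/5248) = 382 + 2573/5248 = 2007309/5248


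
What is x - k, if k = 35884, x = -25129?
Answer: -61013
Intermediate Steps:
x - k = -25129 - 1*35884 = -25129 - 35884 = -61013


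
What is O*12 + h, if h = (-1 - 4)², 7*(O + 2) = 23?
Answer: 283/7 ≈ 40.429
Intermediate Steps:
O = 9/7 (O = -2 + (⅐)*23 = -2 + 23/7 = 9/7 ≈ 1.2857)
h = 25 (h = (-5)² = 25)
O*12 + h = (9/7)*12 + 25 = 108/7 + 25 = 283/7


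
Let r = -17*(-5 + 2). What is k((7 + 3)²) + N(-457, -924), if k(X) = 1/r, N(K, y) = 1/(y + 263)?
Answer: 610/33711 ≈ 0.018095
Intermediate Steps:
N(K, y) = 1/(263 + y)
r = 51 (r = -17*(-3) = 51)
k(X) = 1/51
k((7 + 3)²) + N(-457, -924) = 1/51 + 1/(263 - 924) = 1/51 + 1/(-661) = 1/51 - 1/661 = 610/33711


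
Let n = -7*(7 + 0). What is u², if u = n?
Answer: 2401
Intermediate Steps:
n = -49 (n = -7*7 = -49)
u = -49
u² = (-49)² = 2401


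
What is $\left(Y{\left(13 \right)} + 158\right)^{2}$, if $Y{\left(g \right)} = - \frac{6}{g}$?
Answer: $\frac{4194304}{169} \approx 24818.0$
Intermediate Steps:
$\left(Y{\left(13 \right)} + 158\right)^{2} = \left(- \frac{6}{13} + 158\right)^{2} = \left(\frac{2048}{13}\right)^{2} = \frac{4194304}{169}$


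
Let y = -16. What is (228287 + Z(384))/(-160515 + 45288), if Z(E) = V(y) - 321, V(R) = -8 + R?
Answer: -227942/115227 ≈ -1.9782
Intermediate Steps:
Z(E) = -345 (Z(E) = (-8 - 16) - 321 = -24 - 321 = -345)
(228287 + Z(384))/(-160515 + 45288) = (228287 - 345)/(-160515 + 45288) = 227942/(-115227) = 227942*(-1/115227) = -227942/115227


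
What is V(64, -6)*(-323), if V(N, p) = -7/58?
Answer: 2261/58 ≈ 38.983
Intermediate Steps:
V(N, p) = -7/58 (V(N, p) = -7*1/58 = -7/58)
V(64, -6)*(-323) = -7/58*(-323) = 2261/58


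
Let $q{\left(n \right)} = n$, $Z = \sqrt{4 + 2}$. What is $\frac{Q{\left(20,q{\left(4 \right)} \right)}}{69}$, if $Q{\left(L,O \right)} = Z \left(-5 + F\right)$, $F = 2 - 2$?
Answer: $- \frac{5 \sqrt{6}}{69} \approx -0.1775$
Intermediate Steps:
$Z = \sqrt{6} \approx 2.4495$
$F = 0$
$Q{\left(L,O \right)} = - 5 \sqrt{6}$ ($Q{\left(L,O \right)} = \sqrt{6} \left(-5 + 0\right) = \sqrt{6} \left(-5\right) = - 5 \sqrt{6}$)
$\frac{Q{\left(20,q{\left(4 \right)} \right)}}{69} = \frac{\left(-5\right) \sqrt{6}}{69} = - 5 \sqrt{6} \cdot \frac{1}{69} = - \frac{5 \sqrt{6}}{69}$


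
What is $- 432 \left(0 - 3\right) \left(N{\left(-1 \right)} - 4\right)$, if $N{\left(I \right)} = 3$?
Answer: $-1296$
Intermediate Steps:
$- 432 \left(0 - 3\right) \left(N{\left(-1 \right)} - 4\right) = - 432 \left(0 - 3\right) \left(3 - 4\right) = - 432 \left(\left(-3\right) \left(-1\right)\right) = \left(-432\right) 3 = -1296$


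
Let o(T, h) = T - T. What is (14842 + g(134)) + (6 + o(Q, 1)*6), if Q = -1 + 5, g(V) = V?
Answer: 14982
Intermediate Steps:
Q = 4
o(T, h) = 0
(14842 + g(134)) + (6 + o(Q, 1)*6) = (14842 + 134) + (6 + 0*6) = 14976 + (6 + 0) = 14976 + 6 = 14982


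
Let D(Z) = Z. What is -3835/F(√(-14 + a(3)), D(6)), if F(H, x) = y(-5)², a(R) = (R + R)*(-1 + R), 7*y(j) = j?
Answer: -37583/5 ≈ -7516.6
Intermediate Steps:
y(j) = j/7
a(R) = 2*R*(-1 + R) (a(R) = (2*R)*(-1 + R) = 2*R*(-1 + R))
F(H, x) = 25/49 (F(H, x) = ((⅐)*(-5))² = (-5/7)² = 25/49)
-3835/F(√(-14 + a(3)), D(6)) = -3835/25/49 = -3835*49/25 = -37583/5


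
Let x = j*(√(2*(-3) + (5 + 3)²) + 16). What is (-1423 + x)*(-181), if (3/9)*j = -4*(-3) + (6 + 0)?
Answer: 101179 - 9774*√58 ≈ 26742.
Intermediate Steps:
j = 54 (j = 3*(-4*(-3) + (6 + 0)) = 3*(12 + 6) = 3*18 = 54)
x = 864 + 54*√58 (x = 54*(√(2*(-3) + (5 + 3)²) + 16) = 54*(√(-6 + 8²) + 16) = 54*(√(-6 + 64) + 16) = 54*(√58 + 16) = 54*(16 + √58) = 864 + 54*√58 ≈ 1275.3)
(-1423 + x)*(-181) = (-1423 + (864 + 54*√58))*(-181) = (-559 + 54*√58)*(-181) = 101179 - 9774*√58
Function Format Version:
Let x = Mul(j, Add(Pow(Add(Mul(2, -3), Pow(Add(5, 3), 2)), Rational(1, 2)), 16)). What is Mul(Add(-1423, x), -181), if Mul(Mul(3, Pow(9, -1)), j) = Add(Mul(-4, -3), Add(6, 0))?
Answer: Add(101179, Mul(-9774, Pow(58, Rational(1, 2)))) ≈ 26742.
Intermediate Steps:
j = 54 (j = Mul(3, Add(Mul(-4, -3), Add(6, 0))) = Mul(3, Add(12, 6)) = Mul(3, 18) = 54)
x = Add(864, Mul(54, Pow(58, Rational(1, 2)))) (x = Mul(54, Add(Pow(Add(Mul(2, -3), Pow(Add(5, 3), 2)), Rational(1, 2)), 16)) = Mul(54, Add(Pow(Add(-6, Pow(8, 2)), Rational(1, 2)), 16)) = Mul(54, Add(Pow(Add(-6, 64), Rational(1, 2)), 16)) = Mul(54, Add(Pow(58, Rational(1, 2)), 16)) = Mul(54, Add(16, Pow(58, Rational(1, 2)))) = Add(864, Mul(54, Pow(58, Rational(1, 2)))) ≈ 1275.3)
Mul(Add(-1423, x), -181) = Mul(Add(-1423, Add(864, Mul(54, Pow(58, Rational(1, 2))))), -181) = Mul(Add(-559, Mul(54, Pow(58, Rational(1, 2)))), -181) = Add(101179, Mul(-9774, Pow(58, Rational(1, 2))))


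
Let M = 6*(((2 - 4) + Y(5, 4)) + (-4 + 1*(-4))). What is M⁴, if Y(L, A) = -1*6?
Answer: 84934656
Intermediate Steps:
Y(L, A) = -6
M = -96 (M = 6*(((2 - 4) - 6) + (-4 + 1*(-4))) = 6*((-2 - 6) + (-4 - 4)) = 6*(-8 - 8) = 6*(-16) = -96)
M⁴ = (-96)⁴ = 84934656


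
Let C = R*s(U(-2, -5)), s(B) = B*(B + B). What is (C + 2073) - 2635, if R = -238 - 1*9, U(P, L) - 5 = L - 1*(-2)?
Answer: -2538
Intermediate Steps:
U(P, L) = 7 + L (U(P, L) = 5 + (L - 1*(-2)) = 5 + (L + 2) = 5 + (2 + L) = 7 + L)
R = -247 (R = -238 - 9 = -247)
s(B) = 2*B**2 (s(B) = B*(2*B) = 2*B**2)
C = -1976 (C = -494*(7 - 5)**2 = -494*2**2 = -494*4 = -247*8 = -1976)
(C + 2073) - 2635 = (-1976 + 2073) - 2635 = 97 - 2635 = -2538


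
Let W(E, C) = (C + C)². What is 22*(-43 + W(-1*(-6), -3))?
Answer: -154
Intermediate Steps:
W(E, C) = 4*C² (W(E, C) = (2*C)² = 4*C²)
22*(-43 + W(-1*(-6), -3)) = 22*(-43 + 4*(-3)²) = 22*(-43 + 4*9) = 22*(-43 + 36) = 22*(-7) = -154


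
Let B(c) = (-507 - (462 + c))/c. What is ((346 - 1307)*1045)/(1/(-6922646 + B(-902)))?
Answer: 570066669729375/82 ≈ 6.9520e+12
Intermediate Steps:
B(c) = (-969 - c)/c (B(c) = (-507 + (-462 - c))/c = (-969 - c)/c)
((346 - 1307)*1045)/(1/(-6922646 + B(-902))) = ((346 - 1307)*1045)/(1/(-6922646 + (-969 - 1*(-902))/(-902))) = (-961*1045)/(1/(-6922646 - (-969 + 902)/902)) = -1004245/(1/(-6922646 - 1/902*(-67))) = -1004245/(1/(-6922646 + 67/902)) = -1004245/(1/(-6244226625/902)) = -1004245/(-902/6244226625) = -1004245*(-6244226625/902) = 570066669729375/82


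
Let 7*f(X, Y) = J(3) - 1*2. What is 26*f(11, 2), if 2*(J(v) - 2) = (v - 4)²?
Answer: 13/7 ≈ 1.8571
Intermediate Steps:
J(v) = 2 + (-4 + v)²/2 (J(v) = 2 + (v - 4)²/2 = 2 + (-4 + v)²/2)
f(X, Y) = 1/14 (f(X, Y) = ((2 + (-4 + 3)²/2) - 1*2)/7 = ((2 + (½)*(-1)²) - 2)/7 = ((2 + (½)*1) - 2)/7 = ((2 + ½) - 2)/7 = (5/2 - 2)/7 = (⅐)*(½) = 1/14)
26*f(11, 2) = 26*(1/14) = 13/7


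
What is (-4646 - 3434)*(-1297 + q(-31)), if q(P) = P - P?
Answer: 10479760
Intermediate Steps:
q(P) = 0
(-4646 - 3434)*(-1297 + q(-31)) = (-4646 - 3434)*(-1297 + 0) = -8080*(-1297) = 10479760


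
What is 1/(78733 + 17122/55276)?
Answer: 27638/2176031215 ≈ 1.2701e-5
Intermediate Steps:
1/(78733 + 17122/55276) = 1/(78733 + 17122*(1/55276)) = 1/(78733 + 8561/27638) = 1/(2176031215/27638) = 27638/2176031215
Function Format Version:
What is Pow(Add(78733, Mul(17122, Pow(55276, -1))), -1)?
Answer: Rational(27638, 2176031215) ≈ 1.2701e-5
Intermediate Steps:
Pow(Add(78733, Mul(17122, Pow(55276, -1))), -1) = Pow(Add(78733, Mul(17122, Rational(1, 55276))), -1) = Pow(Add(78733, Rational(8561, 27638)), -1) = Pow(Rational(2176031215, 27638), -1) = Rational(27638, 2176031215)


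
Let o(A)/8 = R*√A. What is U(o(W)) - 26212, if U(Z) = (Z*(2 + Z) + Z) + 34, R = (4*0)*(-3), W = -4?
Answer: -26178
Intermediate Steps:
R = 0 (R = 0*(-3) = 0)
o(A) = 0 (o(A) = 8*(0*√A) = 8*0 = 0)
U(Z) = 34 + Z + Z*(2 + Z) (U(Z) = (Z + Z*(2 + Z)) + 34 = 34 + Z + Z*(2 + Z))
U(o(W)) - 26212 = (34 + 0² + 3*0) - 26212 = (34 + 0 + 0) - 26212 = 34 - 26212 = -26178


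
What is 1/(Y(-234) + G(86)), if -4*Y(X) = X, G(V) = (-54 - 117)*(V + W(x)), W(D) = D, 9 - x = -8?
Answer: -2/35109 ≈ -5.6965e-5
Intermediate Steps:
x = 17 (x = 9 - 1*(-8) = 9 + 8 = 17)
G(V) = -2907 - 171*V (G(V) = (-54 - 117)*(V + 17) = -171*(17 + V) = -2907 - 171*V)
Y(X) = -X/4
1/(Y(-234) + G(86)) = 1/(-1/4*(-234) + (-2907 - 171*86)) = 1/(117/2 + (-2907 - 14706)) = 1/(117/2 - 17613) = 1/(-35109/2) = -2/35109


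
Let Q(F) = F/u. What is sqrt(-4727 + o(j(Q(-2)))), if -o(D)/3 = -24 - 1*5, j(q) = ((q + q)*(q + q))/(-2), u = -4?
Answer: 4*I*sqrt(290) ≈ 68.118*I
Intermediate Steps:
Q(F) = -F/4 (Q(F) = F/(-4) = F*(-1/4) = -F/4)
j(q) = -2*q**2 (j(q) = ((2*q)*(2*q))*(-1/2) = (4*q**2)*(-1/2) = -2*q**2)
o(D) = 87 (o(D) = -3*(-24 - 1*5) = -3*(-24 - 5) = -3*(-29) = 87)
sqrt(-4727 + o(j(Q(-2)))) = sqrt(-4727 + 87) = sqrt(-4640) = 4*I*sqrt(290)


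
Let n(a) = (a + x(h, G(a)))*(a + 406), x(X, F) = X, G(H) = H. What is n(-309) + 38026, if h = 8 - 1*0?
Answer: 8829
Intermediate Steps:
h = 8 (h = 8 + 0 = 8)
n(a) = (8 + a)*(406 + a) (n(a) = (a + 8)*(a + 406) = (8 + a)*(406 + a))
n(-309) + 38026 = (3248 + (-309)**2 + 414*(-309)) + 38026 = (3248 + 95481 - 127926) + 38026 = -29197 + 38026 = 8829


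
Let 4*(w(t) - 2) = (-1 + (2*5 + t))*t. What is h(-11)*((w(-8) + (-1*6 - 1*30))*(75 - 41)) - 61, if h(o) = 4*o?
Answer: 53795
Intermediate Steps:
w(t) = 2 + t*(9 + t)/4 (w(t) = 2 + ((-1 + (2*5 + t))*t)/4 = 2 + ((-1 + (10 + t))*t)/4 = 2 + ((9 + t)*t)/4 = 2 + (t*(9 + t))/4 = 2 + t*(9 + t)/4)
h(-11)*((w(-8) + (-1*6 - 1*30))*(75 - 41)) - 61 = (4*(-11))*(((2 + (¼)*(-8)² + (9/4)*(-8)) + (-1*6 - 1*30))*(75 - 41)) - 61 = -44*((2 + (¼)*64 - 18) + (-6 - 30))*34 - 61 = -44*((2 + 16 - 18) - 36)*34 - 61 = -44*(0 - 36)*34 - 61 = -(-1584)*34 - 61 = -44*(-1224) - 61 = 53856 - 61 = 53795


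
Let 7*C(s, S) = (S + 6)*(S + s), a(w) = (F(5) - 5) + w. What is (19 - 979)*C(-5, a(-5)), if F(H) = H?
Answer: 9600/7 ≈ 1371.4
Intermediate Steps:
a(w) = w (a(w) = (5 - 5) + w = 0 + w = w)
C(s, S) = (6 + S)*(S + s)/7 (C(s, S) = ((S + 6)*(S + s))/7 = ((6 + S)*(S + s))/7 = (6 + S)*(S + s)/7)
(19 - 979)*C(-5, a(-5)) = (19 - 979)*((⅐)*(-5)² + (6/7)*(-5) + (6/7)*(-5) + (⅐)*(-5)*(-5)) = -960*((⅐)*25 - 30/7 - 30/7 + 25/7) = -960*(25/7 - 30/7 - 30/7 + 25/7) = -960*(-10/7) = 9600/7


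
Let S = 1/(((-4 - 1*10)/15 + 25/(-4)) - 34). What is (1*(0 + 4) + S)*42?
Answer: 58944/353 ≈ 166.98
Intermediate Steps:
S = -60/2471 (S = 1/(((-4 - 10)*(1/15) + 25*(-1/4)) - 34) = 1/((-14*1/15 - 25/4) - 34) = 1/((-14/15 - 25/4) - 34) = 1/(-431/60 - 34) = 1/(-2471/60) = -60/2471 ≈ -0.024282)
(1*(0 + 4) + S)*42 = (1*(0 + 4) - 60/2471)*42 = (1*4 - 60/2471)*42 = (4 - 60/2471)*42 = (9824/2471)*42 = 58944/353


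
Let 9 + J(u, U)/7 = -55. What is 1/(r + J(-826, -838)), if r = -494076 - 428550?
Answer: -1/923074 ≈ -1.0833e-6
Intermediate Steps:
J(u, U) = -448 (J(u, U) = -63 + 7*(-55) = -63 - 385 = -448)
r = -922626
1/(r + J(-826, -838)) = 1/(-922626 - 448) = 1/(-923074) = -1/923074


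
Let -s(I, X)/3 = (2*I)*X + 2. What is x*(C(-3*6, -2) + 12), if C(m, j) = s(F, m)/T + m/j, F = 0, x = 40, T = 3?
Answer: 760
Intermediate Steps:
s(I, X) = -6 - 6*I*X (s(I, X) = -3*((2*I)*X + 2) = -3*(2*I*X + 2) = -3*(2 + 2*I*X) = -6 - 6*I*X)
C(m, j) = -2 + m/j (C(m, j) = (-6 - 6*0*m)/3 + m/j = (-6 + 0)*(⅓) + m/j = -6*⅓ + m/j = -2 + m/j)
x*(C(-3*6, -2) + 12) = 40*((-2 - 3*6/(-2)) + 12) = 40*((-2 - 18*(-½)) + 12) = 40*((-2 + 9) + 12) = 40*(7 + 12) = 40*19 = 760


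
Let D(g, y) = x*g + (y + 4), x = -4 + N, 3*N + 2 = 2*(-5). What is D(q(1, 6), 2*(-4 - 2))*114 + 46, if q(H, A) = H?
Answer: -1778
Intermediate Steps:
N = -4 (N = -⅔ + (2*(-5))/3 = -⅔ + (⅓)*(-10) = -⅔ - 10/3 = -4)
x = -8 (x = -4 - 4 = -8)
D(g, y) = 4 + y - 8*g (D(g, y) = -8*g + (y + 4) = -8*g + (4 + y) = 4 + y - 8*g)
D(q(1, 6), 2*(-4 - 2))*114 + 46 = (4 + 2*(-4 - 2) - 8*1)*114 + 46 = (4 + 2*(-6) - 8)*114 + 46 = (4 - 12 - 8)*114 + 46 = -16*114 + 46 = -1824 + 46 = -1778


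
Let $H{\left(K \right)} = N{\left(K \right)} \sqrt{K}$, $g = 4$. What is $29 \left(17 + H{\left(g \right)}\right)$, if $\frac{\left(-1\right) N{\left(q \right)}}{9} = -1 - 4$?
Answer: $3103$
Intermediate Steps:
$N{\left(q \right)} = 45$ ($N{\left(q \right)} = - 9 \left(-1 - 4\right) = \left(-9\right) \left(-5\right) = 45$)
$H{\left(K \right)} = 45 \sqrt{K}$
$29 \left(17 + H{\left(g \right)}\right) = 29 \left(17 + 45 \sqrt{4}\right) = 29 \left(17 + 45 \cdot 2\right) = 29 \left(17 + 90\right) = 29 \cdot 107 = 3103$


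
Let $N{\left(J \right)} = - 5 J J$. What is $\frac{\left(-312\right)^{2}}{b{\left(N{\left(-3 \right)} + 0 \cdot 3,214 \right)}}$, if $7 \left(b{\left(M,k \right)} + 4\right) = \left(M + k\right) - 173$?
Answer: $-21294$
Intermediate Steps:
$N{\left(J \right)} = - 5 J^{2}$
$b{\left(M,k \right)} = - \frac{201}{7} + \frac{M}{7} + \frac{k}{7}$ ($b{\left(M,k \right)} = -4 + \frac{\left(M + k\right) - 173}{7} = -4 + \frac{-173 + M + k}{7} = -4 + \left(- \frac{173}{7} + \frac{M}{7} + \frac{k}{7}\right) = - \frac{201}{7} + \frac{M}{7} + \frac{k}{7}$)
$\frac{\left(-312\right)^{2}}{b{\left(N{\left(-3 \right)} + 0 \cdot 3,214 \right)}} = \frac{\left(-312\right)^{2}}{- \frac{201}{7} + \frac{- 5 \left(-3\right)^{2} + 0 \cdot 3}{7} + \frac{1}{7} \cdot 214} = \frac{97344}{- \frac{201}{7} + \frac{\left(-5\right) 9 + 0}{7} + \frac{214}{7}} = \frac{97344}{- \frac{201}{7} + \frac{-45 + 0}{7} + \frac{214}{7}} = \frac{97344}{- \frac{201}{7} + \frac{1}{7} \left(-45\right) + \frac{214}{7}} = \frac{97344}{- \frac{201}{7} - \frac{45}{7} + \frac{214}{7}} = \frac{97344}{- \frac{32}{7}} = 97344 \left(- \frac{7}{32}\right) = -21294$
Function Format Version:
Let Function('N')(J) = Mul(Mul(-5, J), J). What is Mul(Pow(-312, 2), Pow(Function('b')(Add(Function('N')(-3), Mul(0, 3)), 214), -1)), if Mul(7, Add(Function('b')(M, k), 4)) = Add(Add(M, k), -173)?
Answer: -21294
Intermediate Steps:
Function('N')(J) = Mul(-5, Pow(J, 2))
Function('b')(M, k) = Add(Rational(-201, 7), Mul(Rational(1, 7), M), Mul(Rational(1, 7), k)) (Function('b')(M, k) = Add(-4, Mul(Rational(1, 7), Add(Add(M, k), -173))) = Add(-4, Mul(Rational(1, 7), Add(-173, M, k))) = Add(-4, Add(Rational(-173, 7), Mul(Rational(1, 7), M), Mul(Rational(1, 7), k))) = Add(Rational(-201, 7), Mul(Rational(1, 7), M), Mul(Rational(1, 7), k)))
Mul(Pow(-312, 2), Pow(Function('b')(Add(Function('N')(-3), Mul(0, 3)), 214), -1)) = Mul(Pow(-312, 2), Pow(Add(Rational(-201, 7), Mul(Rational(1, 7), Add(Mul(-5, Pow(-3, 2)), Mul(0, 3))), Mul(Rational(1, 7), 214)), -1)) = Mul(97344, Pow(Add(Rational(-201, 7), Mul(Rational(1, 7), Add(Mul(-5, 9), 0)), Rational(214, 7)), -1)) = Mul(97344, Pow(Add(Rational(-201, 7), Mul(Rational(1, 7), Add(-45, 0)), Rational(214, 7)), -1)) = Mul(97344, Pow(Add(Rational(-201, 7), Mul(Rational(1, 7), -45), Rational(214, 7)), -1)) = Mul(97344, Pow(Add(Rational(-201, 7), Rational(-45, 7), Rational(214, 7)), -1)) = Mul(97344, Pow(Rational(-32, 7), -1)) = Mul(97344, Rational(-7, 32)) = -21294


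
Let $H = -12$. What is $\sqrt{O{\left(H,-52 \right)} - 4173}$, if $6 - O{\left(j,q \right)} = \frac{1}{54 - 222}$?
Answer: $\frac{i \sqrt{29402310}}{84} \approx 64.552 i$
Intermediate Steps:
$O{\left(j,q \right)} = \frac{1009}{168}$ ($O{\left(j,q \right)} = 6 - \frac{1}{54 - 222} = 6 - \frac{1}{-168} = 6 - - \frac{1}{168} = 6 + \frac{1}{168} = \frac{1009}{168}$)
$\sqrt{O{\left(H,-52 \right)} - 4173} = \sqrt{\frac{1009}{168} - 4173} = \sqrt{- \frac{700055}{168}} = \frac{i \sqrt{29402310}}{84}$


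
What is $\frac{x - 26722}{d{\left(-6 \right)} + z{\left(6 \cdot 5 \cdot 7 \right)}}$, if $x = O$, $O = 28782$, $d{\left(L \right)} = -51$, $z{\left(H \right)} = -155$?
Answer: $-10$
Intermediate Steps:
$x = 28782$
$\frac{x - 26722}{d{\left(-6 \right)} + z{\left(6 \cdot 5 \cdot 7 \right)}} = \frac{28782 - 26722}{-51 - 155} = \frac{2060}{-206} = 2060 \left(- \frac{1}{206}\right) = -10$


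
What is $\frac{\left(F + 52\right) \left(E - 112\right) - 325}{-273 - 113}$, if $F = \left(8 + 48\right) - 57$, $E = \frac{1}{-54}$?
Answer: $\frac{108683}{6948} \approx 15.642$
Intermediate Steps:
$E = - \frac{1}{54} \approx -0.018519$
$F = -1$ ($F = 56 - 57 = -1$)
$\frac{\left(F + 52\right) \left(E - 112\right) - 325}{-273 - 113} = \frac{\left(-1 + 52\right) \left(- \frac{1}{54} - 112\right) - 325}{-273 - 113} = \frac{51 \left(- \frac{6049}{54}\right) - 325}{-386} = - \frac{- \frac{102833}{18} - 325}{386} = \left(- \frac{1}{386}\right) \left(- \frac{108683}{18}\right) = \frac{108683}{6948}$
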